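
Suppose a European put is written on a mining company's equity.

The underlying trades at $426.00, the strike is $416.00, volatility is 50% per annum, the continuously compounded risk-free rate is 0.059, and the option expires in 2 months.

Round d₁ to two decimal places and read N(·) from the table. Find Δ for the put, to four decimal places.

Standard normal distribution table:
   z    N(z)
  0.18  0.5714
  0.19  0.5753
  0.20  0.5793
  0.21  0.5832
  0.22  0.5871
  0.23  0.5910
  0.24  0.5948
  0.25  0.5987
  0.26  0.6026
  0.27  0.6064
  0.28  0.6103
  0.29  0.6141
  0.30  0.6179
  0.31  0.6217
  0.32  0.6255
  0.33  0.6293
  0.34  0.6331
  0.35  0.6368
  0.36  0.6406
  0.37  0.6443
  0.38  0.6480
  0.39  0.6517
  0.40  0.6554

-0.3936

σ√T = 0.5 × 0.4082 = 0.2041
d₁ = [ln(426/416) + (0.059 + 0.5²/2)·0.1667] / 0.2041 = [0.0238 + 0.0307] / 0.2041 = 0.2666 → 0.27
N(d₁) = N(0.27) = 0.6064
Δ_put = N(d₁) − 1 = 0.6064 − 1 = -0.3936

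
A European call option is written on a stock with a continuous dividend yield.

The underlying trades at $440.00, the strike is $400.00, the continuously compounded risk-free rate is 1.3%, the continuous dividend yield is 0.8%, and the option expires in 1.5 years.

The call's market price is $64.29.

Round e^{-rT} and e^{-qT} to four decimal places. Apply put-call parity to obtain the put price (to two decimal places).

$21.81

e^(−qT) = e^(−0.008·1.5) = 0.9881;  e^(−rT) = e^(−0.013·1.5) = 0.9807
Put-call parity: C − P = S·e^(−qT) − K·e^(−rT) = 440·0.9881 − 400·0.9807 = 434.7640 − 392.2800 = 42.4840
P = C − (C − P) = 64.29 − (42.4840) = 21.8060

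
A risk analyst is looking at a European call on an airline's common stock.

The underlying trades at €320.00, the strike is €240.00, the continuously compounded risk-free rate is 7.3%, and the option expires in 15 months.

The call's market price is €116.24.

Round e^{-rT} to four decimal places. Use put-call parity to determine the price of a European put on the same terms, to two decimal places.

€15.31

e^(−rT) = e^(−0.073·1.25) = 0.9128
Put-call parity: C − P = S − K·e^(−rT) = 320 − 240·0.9128 = 320 − 219.0720 = 100.9280
P = C − (C − P) = 116.24 − (100.9280) = 15.3120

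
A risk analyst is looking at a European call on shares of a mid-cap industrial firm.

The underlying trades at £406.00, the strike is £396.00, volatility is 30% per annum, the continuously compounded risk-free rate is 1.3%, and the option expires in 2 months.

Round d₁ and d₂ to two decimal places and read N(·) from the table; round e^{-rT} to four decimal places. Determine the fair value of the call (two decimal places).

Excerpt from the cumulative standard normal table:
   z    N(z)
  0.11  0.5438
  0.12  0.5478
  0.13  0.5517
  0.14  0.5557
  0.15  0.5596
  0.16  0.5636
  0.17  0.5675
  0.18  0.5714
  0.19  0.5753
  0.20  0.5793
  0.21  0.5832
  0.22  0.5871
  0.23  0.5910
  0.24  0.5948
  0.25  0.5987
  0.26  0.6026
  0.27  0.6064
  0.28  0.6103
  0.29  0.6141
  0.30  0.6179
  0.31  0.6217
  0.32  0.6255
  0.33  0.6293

£25.09

T = 0.1667;  σ√T = 0.1225
ln(S/K) + (r + σ²/2)T = ln(406/396) + (0.013 + 0.3²/2)·0.1667 = 0.0249 + 0.0097 = 0.0346
d₁ = 0.0346 / 0.1225 = 0.2826 ≈ 0.28
d₂ = d₁ − σ√T = 0.2826 − 0.1225 = 0.1601 ≈ 0.16
e^(−rT) = e^(−0.013·0.1667) = 0.9978
N(d₁) = N(0.28) = 0.6103;  N(d₂) = N(0.16) = 0.5636
C = 406·0.6103 − 396·0.9978·0.5636 = 247.7818 − 222.6946 = 25.0872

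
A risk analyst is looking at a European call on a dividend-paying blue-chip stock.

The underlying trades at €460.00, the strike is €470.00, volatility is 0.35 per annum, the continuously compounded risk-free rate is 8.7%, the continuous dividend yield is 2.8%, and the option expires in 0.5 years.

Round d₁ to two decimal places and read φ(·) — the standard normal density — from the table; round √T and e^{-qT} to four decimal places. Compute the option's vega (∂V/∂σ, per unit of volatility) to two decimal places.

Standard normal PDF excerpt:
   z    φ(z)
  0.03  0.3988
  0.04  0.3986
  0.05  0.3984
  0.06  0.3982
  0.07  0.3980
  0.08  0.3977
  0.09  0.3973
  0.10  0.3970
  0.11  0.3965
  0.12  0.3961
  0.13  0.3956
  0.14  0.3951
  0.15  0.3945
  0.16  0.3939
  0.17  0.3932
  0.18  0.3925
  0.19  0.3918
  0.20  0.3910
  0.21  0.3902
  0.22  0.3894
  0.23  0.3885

σ√T = 0.35 × 0.7071 = 0.2475
d₁ = [ln(460/470) + (0.087 − 0.028 + 0.35²/2)·0.5] / 0.2475 = [-0.0215 + 0.0601] / 0.2475 = 0.1560 ⇒ 0.16
√T = √0.5 = 0.7071
φ(d₁) = φ(0.16) = 0.3939
exp(−qT) = exp(−0.028·0.5) = 0.9861
vega = S·exp(−qT)·φ(d₁)·√T = 460·0.9861·0.3939·0.7071 = 126.3414

126.34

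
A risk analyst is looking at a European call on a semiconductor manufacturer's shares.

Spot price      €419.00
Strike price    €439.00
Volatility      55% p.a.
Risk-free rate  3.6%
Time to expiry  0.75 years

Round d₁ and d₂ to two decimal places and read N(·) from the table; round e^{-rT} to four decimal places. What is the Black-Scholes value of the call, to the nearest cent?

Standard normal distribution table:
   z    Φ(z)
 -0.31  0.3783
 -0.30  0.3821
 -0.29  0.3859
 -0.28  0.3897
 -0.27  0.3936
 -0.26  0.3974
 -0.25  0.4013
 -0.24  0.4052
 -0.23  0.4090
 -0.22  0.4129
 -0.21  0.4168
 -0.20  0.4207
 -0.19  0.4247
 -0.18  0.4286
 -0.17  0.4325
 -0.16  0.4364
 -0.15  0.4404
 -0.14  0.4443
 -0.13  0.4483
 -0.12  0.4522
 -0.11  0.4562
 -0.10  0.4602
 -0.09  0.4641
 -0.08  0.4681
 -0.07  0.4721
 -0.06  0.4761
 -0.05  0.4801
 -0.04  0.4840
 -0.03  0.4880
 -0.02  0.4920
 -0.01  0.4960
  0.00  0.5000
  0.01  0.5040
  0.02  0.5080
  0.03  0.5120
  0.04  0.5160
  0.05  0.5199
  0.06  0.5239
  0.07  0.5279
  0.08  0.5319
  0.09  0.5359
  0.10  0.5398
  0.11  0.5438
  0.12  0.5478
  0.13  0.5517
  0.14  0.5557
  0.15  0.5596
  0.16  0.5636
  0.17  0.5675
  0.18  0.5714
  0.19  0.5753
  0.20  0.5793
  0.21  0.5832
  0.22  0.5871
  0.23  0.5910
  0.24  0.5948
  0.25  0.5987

σ√T = 0.55·√0.75 = 0.4763
d₁ = [ln(419/439) + (0.036 + 0.55²/2)·0.75] / 0.4763 = [-0.0466 + 0.1404] / 0.4763 = 0.1969 → 0.20
d₂ = d₁ − σ√T = 0.1969 − 0.4763 = -0.2794 → -0.28
exp(−rT) = exp(−0.036·0.75) = 0.9734
C = 419·N(0.20) − 439·0.9734·N(-0.28) = 419·0.5793 − 439·0.9734·0.3897 = 242.7267 − 166.5276 = 76.1991

€76.20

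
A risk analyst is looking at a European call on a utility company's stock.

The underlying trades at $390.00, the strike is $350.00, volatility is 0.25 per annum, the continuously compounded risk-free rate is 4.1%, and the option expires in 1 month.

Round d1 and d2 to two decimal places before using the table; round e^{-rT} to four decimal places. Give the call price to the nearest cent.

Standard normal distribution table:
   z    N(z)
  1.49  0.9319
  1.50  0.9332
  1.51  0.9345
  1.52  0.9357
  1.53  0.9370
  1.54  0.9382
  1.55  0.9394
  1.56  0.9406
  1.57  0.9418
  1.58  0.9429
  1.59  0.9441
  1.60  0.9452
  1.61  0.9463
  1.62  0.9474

σ√T = 0.25·√0.08333 = 0.0722
d₁ = [ln(390/350) + (0.041 + ½·0.25²)·0.08333] / (σ√T) = (0.1082 + 0.0060) / 0.0722 = 1.5829 ⇒ 1.58
d₂ = 1.5829 − 0.0722 = 1.5107 ⇒ 1.51
e^(−rT) = e^(−0.041·0.08333) = 0.9966
C = 390·N(1.58) − 350·0.9966·N(1.51) = 390·0.9429 − 350·0.9966·0.9345 = 367.7310 − 325.9629 = 41.7681

$41.77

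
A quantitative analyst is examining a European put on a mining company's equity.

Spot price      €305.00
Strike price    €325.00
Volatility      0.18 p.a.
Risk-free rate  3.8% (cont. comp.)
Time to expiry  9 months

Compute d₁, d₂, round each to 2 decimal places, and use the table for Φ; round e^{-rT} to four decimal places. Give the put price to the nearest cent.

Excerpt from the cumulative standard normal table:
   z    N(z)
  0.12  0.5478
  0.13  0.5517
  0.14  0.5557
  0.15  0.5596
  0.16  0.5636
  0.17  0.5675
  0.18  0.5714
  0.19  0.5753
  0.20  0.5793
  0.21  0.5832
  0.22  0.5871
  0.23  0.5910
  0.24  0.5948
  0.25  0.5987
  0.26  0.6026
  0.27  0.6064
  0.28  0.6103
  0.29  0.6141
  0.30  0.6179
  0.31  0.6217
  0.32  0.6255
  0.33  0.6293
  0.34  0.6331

€24.50

σ√T = 0.18·√0.75 = 0.1559
d₁ = [ln(305/325) + (0.038 + 0.18²/2)·0.75] / 0.1559 = [-0.0635 + 0.0406] / 0.1559 = -0.1467 ≈ -0.15
d₂ = d₁ − σ√T = -0.1467 − 0.1559 = -0.3026 ≈ -0.30
e^(−rT) = e^(−0.038·0.75) = 0.9719
P = 325·0.9719·N(0.30) − 305·N(0.15) = 325·0.9719·0.6179 − 305·0.5596 = 195.1745 − 170.6780 = 24.4965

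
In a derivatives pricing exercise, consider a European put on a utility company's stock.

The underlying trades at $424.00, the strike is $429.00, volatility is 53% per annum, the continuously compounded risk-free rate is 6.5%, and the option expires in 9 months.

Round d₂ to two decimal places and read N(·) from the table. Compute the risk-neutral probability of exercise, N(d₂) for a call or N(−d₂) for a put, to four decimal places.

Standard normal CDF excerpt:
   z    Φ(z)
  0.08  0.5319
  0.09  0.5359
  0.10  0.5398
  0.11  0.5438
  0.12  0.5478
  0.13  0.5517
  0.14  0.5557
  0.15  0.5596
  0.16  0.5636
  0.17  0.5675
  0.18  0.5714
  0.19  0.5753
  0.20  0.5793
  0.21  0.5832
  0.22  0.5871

0.5596

σ√T = 0.53 × 0.8660 = 0.4590
d₁ = [ln(424/429) + (0.065 + 0.53²/2)·0.75] / 0.4590 = [-0.0117 + 0.1541] / 0.4590 = 0.3102 ⇒ 0.31
d₂ = d₁ − σ√T = 0.3102 − 0.4590 = -0.1488 ⇒ -0.15
Pr(exercise) under Q = N(−d₂) = N(0.15) = 0.5596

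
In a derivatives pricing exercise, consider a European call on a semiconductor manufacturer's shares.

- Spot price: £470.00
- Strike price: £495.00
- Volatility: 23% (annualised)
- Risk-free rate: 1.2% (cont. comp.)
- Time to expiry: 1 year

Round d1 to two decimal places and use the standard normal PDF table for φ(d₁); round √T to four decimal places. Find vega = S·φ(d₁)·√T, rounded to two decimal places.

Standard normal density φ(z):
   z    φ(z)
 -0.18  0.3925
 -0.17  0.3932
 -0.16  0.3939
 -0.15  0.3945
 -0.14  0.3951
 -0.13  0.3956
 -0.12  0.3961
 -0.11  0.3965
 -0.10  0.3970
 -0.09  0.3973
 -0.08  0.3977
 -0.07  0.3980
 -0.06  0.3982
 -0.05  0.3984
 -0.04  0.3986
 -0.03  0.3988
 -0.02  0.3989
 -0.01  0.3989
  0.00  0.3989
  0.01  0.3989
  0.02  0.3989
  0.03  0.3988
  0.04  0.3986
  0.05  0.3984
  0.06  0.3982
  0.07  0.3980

T = 1;  σ√T = 0.2300
d₁ = [ln(470/495) + (0.012 + 0.23²/2)·1] / 0.2300 = [-0.0518 + 0.0384] / 0.2300 = -0.0582 which rounds to -0.06
√T = √1 = 1.0000
φ(d₁) = φ(-0.06) = 0.3982
vega = S·φ(d₁)·√T = 470·0.3982·1.0000 = 187.1540

187.15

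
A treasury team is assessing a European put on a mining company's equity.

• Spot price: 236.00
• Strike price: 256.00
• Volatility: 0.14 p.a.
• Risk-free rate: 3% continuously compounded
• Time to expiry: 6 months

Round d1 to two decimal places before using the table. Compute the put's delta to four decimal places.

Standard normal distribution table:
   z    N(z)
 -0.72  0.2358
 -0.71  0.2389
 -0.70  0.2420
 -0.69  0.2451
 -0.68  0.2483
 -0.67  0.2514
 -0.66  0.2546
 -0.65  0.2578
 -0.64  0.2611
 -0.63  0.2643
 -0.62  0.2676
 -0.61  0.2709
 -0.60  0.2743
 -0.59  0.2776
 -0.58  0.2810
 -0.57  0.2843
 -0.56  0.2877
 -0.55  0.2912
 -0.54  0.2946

σ√T = 0.14·√0.5 = 0.0990
d₁ = [ln(236/256) + (0.03 + 0.14²/2)·0.5] / 0.0990 = [-0.0813 + 0.0199] / 0.0990 = -0.6207 ≈ -0.62
N(d₁) = N(-0.62) = 0.2676
Δ_put = N(d₁) − 1 = 0.2676 − 1 = -0.7324

-0.7324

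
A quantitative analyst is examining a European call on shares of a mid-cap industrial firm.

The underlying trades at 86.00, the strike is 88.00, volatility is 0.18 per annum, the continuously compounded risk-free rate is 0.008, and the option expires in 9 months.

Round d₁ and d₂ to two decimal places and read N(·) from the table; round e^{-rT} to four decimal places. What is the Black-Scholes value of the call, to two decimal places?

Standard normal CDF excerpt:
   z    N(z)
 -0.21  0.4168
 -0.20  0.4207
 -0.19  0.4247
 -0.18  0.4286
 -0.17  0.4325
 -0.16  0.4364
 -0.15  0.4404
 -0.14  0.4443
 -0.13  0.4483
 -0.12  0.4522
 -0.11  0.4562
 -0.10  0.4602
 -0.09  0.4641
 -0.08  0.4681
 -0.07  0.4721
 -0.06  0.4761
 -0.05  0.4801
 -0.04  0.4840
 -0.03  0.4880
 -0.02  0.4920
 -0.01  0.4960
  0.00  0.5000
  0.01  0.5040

σ√T = 0.18 × 0.8660 = 0.1559
ln(S/K) + (r + σ²/2)T = ln(86/88) + (0.008 + 0.18²/2)·0.75 = -0.0230 + 0.0181 = -0.0048
d₁ = -0.0048 / 0.1559 = -0.0310 → -0.03
d₂ = d₁ − σ√T = -0.0310 − 0.1559 = -0.1869 → -0.19
exp(−rT) = exp(−0.008·0.75) = 0.9940
N(d₁) = N(-0.03) = 0.4880;  N(d₂) = N(-0.19) = 0.4247
C = 86·0.4880 − 88·0.9940·0.4247 = 41.9680 − 37.1494 = 4.8186

4.82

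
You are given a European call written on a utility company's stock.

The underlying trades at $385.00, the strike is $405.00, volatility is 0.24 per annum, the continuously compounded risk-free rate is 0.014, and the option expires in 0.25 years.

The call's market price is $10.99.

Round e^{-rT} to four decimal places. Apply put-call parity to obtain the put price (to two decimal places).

exp(−rT) = exp(−0.014·0.25) = 0.9965
Put-call parity: C − P = S − K·e^(−rT) = 385 − 405·0.9965 = 385 − 403.5825 = -18.5825
P = C − (C − P) = 10.99 − (-18.5825) = 29.5725

$29.57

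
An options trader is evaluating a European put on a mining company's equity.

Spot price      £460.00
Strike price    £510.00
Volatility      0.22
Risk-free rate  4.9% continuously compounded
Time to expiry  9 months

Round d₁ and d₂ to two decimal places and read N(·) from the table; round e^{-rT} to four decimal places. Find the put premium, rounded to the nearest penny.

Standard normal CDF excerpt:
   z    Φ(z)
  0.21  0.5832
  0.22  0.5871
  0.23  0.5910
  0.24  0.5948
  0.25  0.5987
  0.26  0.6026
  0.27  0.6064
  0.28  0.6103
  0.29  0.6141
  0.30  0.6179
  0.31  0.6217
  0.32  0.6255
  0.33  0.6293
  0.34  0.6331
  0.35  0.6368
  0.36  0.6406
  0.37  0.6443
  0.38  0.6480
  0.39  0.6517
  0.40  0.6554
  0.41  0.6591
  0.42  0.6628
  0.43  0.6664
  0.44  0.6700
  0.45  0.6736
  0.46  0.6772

σ√T = 0.22 × 0.8660 = 0.1905
d₁ = [ln(460/510) + (0.049 + 0.22²/2)·0.75] / 0.1905 = [-0.1032 + 0.0549] / 0.1905 = -0.2534 ⇒ -0.25
d₂ = d₁ − σ√T = -0.2534 − 0.1905 = -0.4440 ⇒ -0.44
exp(−rT) = exp(−0.049·0.75) = 0.9639
N(−d₂) = N(0.44) = 0.6700;  N(−d₁) = N(0.25) = 0.5987
P = 510·0.9639·0.6700 − 460·0.5987 = 329.3646 − 275.4020 = 53.9626

£53.96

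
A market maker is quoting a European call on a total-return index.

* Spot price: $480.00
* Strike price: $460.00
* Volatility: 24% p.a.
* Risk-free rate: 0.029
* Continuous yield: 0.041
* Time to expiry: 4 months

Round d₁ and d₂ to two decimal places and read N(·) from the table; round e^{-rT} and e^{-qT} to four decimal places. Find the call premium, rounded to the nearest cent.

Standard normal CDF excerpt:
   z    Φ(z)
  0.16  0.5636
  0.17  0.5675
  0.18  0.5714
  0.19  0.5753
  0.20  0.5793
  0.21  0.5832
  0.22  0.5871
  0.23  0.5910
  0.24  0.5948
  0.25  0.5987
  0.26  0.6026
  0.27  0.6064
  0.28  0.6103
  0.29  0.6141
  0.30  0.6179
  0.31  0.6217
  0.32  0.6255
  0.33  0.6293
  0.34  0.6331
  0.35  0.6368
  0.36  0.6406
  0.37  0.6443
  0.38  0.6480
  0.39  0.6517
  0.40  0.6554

$35.81

T = 0.3333;  σ√T = 0.1386
d₁ = [ln(480/460) + (0.029 − 0.041 + 0.24²/2)·0.3333] / 0.1386 = [0.0426 + 0.0056] / 0.1386 = 0.3476 → 0.35
d₂ = d₁ − σ√T = 0.3476 − 0.1386 = 0.2090 → 0.21
exp(−qT) = exp(−0.041·0.3333) = 0.9864;  exp(−rT) = exp(−0.029·0.3333) = 0.9904
C = 480·0.9864·N(0.35) − 460·0.9904·N(0.21) = 480·0.9864·0.6368 − 460·0.9904·0.5832 = 301.5070 − 265.6966 = 35.8104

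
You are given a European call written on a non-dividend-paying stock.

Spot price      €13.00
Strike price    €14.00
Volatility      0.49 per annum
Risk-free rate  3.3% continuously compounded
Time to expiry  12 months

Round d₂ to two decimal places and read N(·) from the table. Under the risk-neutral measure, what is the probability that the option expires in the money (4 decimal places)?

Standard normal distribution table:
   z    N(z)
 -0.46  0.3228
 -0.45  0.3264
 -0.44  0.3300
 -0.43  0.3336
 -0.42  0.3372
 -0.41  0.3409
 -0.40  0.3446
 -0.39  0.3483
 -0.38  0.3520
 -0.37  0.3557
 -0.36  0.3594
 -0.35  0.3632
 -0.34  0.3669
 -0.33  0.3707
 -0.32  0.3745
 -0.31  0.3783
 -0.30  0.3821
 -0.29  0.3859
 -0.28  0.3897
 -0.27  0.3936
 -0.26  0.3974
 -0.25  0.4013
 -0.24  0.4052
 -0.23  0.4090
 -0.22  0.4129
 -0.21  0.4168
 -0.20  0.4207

T = 1;  σ√T = 0.4900
d₁ = [ln(13/14) + (0.033 + ½·0.49²)·1] / (σ√T) = (-0.0741 + 0.1530) / 0.4900 = 0.1611 → 0.16
d₂ = 0.1611 − 0.4900 = -0.3289 → -0.33
Pr(exercise) under Q = N(d₂) = 0.3707

0.3707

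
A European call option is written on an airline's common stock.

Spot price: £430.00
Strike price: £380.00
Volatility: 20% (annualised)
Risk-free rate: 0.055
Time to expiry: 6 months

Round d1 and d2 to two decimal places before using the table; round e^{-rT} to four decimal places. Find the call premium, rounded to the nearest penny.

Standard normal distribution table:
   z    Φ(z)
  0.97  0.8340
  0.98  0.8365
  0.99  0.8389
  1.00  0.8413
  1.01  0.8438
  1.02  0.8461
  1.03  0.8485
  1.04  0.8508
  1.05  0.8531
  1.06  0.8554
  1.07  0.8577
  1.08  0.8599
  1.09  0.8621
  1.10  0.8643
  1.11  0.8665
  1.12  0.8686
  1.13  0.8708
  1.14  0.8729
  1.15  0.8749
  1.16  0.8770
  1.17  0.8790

£64.32

T = 0.5;  σ√T = 0.1414
d₁ = [ln(430/380) + (0.055 + 0.2²/2)·0.5] / 0.1414 = [0.1236 + 0.0375] / 0.1414 = 1.1392 ⇒ 1.14
d₂ = d₁ − σ√T = 1.1392 − 0.1414 = 0.9978 ⇒ 1.00
exp(−rT) = exp(−0.055·0.5) = 0.9729
N(d₁) = N(1.14) = 0.8729;  N(d₂) = N(1.00) = 0.8413
C = 430·0.8729 − 380·0.9729·0.8413 = 375.3470 − 311.0303 = 64.3167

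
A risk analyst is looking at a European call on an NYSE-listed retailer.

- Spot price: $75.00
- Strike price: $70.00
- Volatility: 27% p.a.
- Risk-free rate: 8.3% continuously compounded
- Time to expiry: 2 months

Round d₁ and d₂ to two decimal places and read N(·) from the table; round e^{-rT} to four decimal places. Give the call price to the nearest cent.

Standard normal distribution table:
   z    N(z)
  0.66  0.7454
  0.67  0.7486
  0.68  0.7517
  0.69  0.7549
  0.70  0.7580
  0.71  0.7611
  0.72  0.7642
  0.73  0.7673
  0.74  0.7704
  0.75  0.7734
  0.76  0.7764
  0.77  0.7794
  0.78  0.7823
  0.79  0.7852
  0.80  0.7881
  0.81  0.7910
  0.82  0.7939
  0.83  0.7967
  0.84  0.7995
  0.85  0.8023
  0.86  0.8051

T = 0.1667;  σ√T = 0.1102
d₁ = [ln(75/70) + (0.083 + 0.27²/2)·0.1667] / 0.1102 = [0.0690 + 0.0199] / 0.1102 = 0.8065 ≈ 0.81
d₂ = d₁ − σ√T = 0.8065 − 0.1102 = 0.6963 ≈ 0.70
e^(−rT) = e^(−0.083·0.1667) = 0.9863
N(d₁) = N(0.81) = 0.7910;  N(d₂) = N(0.70) = 0.7580
C = 75·0.7910 − 70·0.9863·0.7580 = 59.3250 − 52.3331 = 6.9919

$6.99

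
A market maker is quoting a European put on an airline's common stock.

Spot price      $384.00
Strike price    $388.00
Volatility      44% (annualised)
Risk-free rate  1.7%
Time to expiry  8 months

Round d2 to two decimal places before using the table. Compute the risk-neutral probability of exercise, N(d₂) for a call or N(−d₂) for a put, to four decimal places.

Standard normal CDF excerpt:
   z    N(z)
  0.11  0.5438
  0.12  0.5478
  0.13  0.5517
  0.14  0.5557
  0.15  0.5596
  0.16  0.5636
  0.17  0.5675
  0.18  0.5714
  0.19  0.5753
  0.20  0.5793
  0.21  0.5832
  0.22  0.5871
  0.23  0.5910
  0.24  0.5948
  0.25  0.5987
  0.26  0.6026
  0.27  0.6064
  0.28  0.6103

T = 0.6667;  σ√T = 0.3593
ln(S/K) + (r + σ²/2)T = ln(384/388) + (0.017 + 0.44²/2)·0.6667 = -0.0104 + 0.0759 = 0.0655
d₁ = 0.0655 / 0.3593 = 0.1823 which rounds to 0.18
d₂ = d₁ − σ√T = 0.1823 − 0.3593 = -0.1769 which rounds to -0.18
Pr(exercise) under Q = N(−d₂) = N(0.18) = 0.5714

0.5714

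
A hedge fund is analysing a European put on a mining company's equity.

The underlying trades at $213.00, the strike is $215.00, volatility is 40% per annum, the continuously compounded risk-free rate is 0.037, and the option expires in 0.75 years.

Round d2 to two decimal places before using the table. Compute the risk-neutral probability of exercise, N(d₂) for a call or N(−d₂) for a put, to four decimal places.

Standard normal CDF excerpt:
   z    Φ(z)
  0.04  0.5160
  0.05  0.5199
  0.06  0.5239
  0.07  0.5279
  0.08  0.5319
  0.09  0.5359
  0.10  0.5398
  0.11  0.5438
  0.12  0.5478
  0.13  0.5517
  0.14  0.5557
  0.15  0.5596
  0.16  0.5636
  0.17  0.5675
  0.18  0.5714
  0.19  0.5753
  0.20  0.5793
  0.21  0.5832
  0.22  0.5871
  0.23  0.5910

0.5478

T = 0.75;  σ√T = 0.3464
d₁ = [ln(213/215) + (0.037 + 0.4²/2)·0.75] / 0.3464 = [-0.0093 + 0.0878] / 0.3464 = 0.2263 which rounds to 0.23
d₂ = d₁ − σ√T = 0.2263 − 0.3464 = -0.1201 which rounds to -0.12
Risk-neutral Pr[S_T < K] = N(−d₂) = N(0.12) = 0.5478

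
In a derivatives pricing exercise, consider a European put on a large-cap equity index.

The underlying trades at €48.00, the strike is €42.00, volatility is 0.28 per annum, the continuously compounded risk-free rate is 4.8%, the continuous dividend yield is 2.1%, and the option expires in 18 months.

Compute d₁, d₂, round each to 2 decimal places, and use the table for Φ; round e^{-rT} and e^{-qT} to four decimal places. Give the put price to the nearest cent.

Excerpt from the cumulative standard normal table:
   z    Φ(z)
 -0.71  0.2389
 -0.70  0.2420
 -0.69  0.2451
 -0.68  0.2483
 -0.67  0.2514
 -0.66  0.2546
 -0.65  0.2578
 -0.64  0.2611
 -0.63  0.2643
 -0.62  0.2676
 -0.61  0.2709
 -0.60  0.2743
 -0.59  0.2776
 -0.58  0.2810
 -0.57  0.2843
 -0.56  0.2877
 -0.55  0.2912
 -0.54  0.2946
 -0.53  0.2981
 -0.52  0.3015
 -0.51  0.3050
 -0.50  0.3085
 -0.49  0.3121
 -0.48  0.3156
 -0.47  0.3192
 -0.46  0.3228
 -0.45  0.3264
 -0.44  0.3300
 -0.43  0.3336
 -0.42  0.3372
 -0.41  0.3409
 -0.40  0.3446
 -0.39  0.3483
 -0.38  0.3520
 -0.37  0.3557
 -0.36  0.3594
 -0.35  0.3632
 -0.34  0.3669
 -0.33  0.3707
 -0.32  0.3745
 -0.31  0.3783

€2.79

T = 1.5;  σ√T = 0.3429
d₁ = [ln(48/42) + (0.048 − 0.021 + 0.28²/2)·1.5] / 0.3429 = [0.1335 + 0.0993] / 0.3429 = 0.6790 which rounds to 0.68
d₂ = d₁ − σ√T = 0.6790 − 0.3429 = 0.3360 which rounds to 0.34
exp(−qT) = exp(−0.021·1.5) = 0.9690;  exp(−rT) = exp(−0.048·1.5) = 0.9305
N(−d₂) = N(-0.34) = 0.3669;  N(−d₁) = N(-0.68) = 0.2483
P = 42·0.9305·0.3669 − 48·0.9690·0.2483 = 14.3388 − 11.5489 = 2.7899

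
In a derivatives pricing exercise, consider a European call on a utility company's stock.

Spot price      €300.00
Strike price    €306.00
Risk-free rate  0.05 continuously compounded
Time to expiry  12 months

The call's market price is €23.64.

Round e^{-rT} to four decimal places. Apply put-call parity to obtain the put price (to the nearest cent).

exp(−rT) = exp(−0.05·1) = 0.9512
Put-call parity: C − P = S − K·e^(−rT) = 300 − 306·0.9512 = 300 − 291.0672 = 8.9328
P = C − (C − P) = 23.64 − (8.9328) = 14.7072

€14.71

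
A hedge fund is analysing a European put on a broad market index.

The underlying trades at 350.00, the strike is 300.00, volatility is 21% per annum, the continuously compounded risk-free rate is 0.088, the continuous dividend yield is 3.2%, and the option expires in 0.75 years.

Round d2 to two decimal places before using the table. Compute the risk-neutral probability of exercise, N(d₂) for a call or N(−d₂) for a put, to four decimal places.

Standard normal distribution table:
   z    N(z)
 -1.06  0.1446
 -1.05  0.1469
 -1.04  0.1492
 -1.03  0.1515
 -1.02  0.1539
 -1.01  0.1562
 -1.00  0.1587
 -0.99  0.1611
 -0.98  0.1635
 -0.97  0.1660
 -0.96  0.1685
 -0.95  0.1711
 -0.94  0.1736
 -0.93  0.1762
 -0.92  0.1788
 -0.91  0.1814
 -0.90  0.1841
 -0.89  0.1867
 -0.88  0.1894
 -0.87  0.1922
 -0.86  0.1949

0.1611

σ√T = 0.21·√0.75 = 0.1819
d₁ = [ln(350/300) + (0.088 − 0.032 + 0.21²/2)·0.75] / 0.1819 = [0.1542 + 0.0585] / 0.1819 = 1.1695 ⇒ 1.17
d₂ = d₁ − σ√T = 1.1695 − 0.1819 = 0.9876 ⇒ 0.99
Pr(exercise) under Q = N(−d₂) = N(-0.99) = 0.1611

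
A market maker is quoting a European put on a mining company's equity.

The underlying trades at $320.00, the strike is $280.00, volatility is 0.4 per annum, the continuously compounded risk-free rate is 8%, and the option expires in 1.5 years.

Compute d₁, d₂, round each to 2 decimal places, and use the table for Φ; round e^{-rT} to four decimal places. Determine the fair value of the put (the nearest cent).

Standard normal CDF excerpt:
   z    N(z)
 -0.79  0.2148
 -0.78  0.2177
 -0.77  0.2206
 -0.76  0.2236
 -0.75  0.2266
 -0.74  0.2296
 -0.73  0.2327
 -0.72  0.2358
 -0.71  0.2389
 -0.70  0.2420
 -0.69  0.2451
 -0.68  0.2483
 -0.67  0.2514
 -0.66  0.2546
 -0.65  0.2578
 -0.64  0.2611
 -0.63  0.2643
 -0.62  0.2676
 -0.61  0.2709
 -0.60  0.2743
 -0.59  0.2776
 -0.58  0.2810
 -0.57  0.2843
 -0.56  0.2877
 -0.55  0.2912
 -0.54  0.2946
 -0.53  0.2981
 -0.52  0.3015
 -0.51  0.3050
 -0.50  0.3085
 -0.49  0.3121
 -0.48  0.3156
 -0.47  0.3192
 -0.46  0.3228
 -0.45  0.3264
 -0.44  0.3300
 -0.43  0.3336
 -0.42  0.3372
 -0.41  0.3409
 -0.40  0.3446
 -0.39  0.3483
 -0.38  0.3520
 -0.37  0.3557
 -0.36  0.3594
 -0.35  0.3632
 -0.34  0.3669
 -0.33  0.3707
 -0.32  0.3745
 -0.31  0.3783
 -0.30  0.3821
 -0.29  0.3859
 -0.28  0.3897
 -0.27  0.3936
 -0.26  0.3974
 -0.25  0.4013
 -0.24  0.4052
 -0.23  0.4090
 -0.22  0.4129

$26.19

σ√T = 0.4·√1.5 = 0.4899
d₁ = [ln(320/280) + (0.08 + 0.4²/2)·1.5] / 0.4899 = [0.1335 + 0.2400] / 0.4899 = 0.7625 ≈ 0.76
d₂ = d₁ − σ√T = 0.7625 − 0.4899 = 0.2726 ≈ 0.27
e^(−rT) = e^(−0.08·1.5) = 0.8869
N(−d₂) = N(-0.27) = 0.3936;  N(−d₁) = N(-0.76) = 0.2236
P = 280·0.8869·0.3936 − 320·0.2236 = 97.7435 − 71.5520 = 26.1915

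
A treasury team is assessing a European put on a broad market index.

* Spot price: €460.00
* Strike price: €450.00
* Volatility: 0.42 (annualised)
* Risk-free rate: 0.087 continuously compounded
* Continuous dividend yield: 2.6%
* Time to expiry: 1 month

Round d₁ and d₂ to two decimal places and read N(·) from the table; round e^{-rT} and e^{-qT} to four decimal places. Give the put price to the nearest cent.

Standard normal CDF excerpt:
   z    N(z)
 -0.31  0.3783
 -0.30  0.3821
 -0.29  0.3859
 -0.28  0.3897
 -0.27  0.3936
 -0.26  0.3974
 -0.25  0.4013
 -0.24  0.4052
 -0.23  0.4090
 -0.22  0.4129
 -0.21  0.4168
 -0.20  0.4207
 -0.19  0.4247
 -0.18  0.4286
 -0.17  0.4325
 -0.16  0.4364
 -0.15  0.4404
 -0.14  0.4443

σ√T = 0.42·√0.08333 = 0.1212
d₁ = [ln(460/450) + (0.087 − 0.026 + ½·0.42²)·0.08333] / (σ√T) = (0.0220 + 0.0124) / 0.1212 = 0.2838 → 0.28
d₂ = 0.2838 − 0.1212 = 0.1626 → 0.16
e^(−qT) = e^(−0.026·0.08333) = 0.9978;  e^(−rT) = e^(−0.087·0.08333) = 0.9928
N(−d₂) = N(-0.16) = 0.4364;  N(−d₁) = N(-0.28) = 0.3897
P = 450·0.9928·0.4364 − 460·0.9978·0.3897 = 194.9661 − 178.8676 = 16.0984

€16.10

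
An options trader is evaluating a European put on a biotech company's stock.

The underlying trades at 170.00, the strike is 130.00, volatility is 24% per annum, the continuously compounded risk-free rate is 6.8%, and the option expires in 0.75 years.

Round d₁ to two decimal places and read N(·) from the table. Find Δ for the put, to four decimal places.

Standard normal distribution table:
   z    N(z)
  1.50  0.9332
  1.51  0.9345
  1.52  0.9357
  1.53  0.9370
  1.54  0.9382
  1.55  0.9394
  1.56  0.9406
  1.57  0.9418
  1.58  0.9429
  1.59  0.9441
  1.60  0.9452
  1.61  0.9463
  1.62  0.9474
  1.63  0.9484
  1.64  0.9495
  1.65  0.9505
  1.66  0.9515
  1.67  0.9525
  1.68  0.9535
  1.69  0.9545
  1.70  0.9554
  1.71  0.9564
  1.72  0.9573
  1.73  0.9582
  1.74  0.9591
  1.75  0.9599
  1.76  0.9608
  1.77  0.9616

T = 0.75;  σ√T = 0.2078
d₁ = [ln(170/130) + (0.068 + ½·0.24²)·0.75] / (σ√T) = (0.2683 + 0.0726) / 0.2078 = 1.6400 → 1.64
N(d₁) = N(1.64) = 0.9495
Δ_put = N(d₁) − 1 = 0.9495 − 1 = -0.0505

-0.0505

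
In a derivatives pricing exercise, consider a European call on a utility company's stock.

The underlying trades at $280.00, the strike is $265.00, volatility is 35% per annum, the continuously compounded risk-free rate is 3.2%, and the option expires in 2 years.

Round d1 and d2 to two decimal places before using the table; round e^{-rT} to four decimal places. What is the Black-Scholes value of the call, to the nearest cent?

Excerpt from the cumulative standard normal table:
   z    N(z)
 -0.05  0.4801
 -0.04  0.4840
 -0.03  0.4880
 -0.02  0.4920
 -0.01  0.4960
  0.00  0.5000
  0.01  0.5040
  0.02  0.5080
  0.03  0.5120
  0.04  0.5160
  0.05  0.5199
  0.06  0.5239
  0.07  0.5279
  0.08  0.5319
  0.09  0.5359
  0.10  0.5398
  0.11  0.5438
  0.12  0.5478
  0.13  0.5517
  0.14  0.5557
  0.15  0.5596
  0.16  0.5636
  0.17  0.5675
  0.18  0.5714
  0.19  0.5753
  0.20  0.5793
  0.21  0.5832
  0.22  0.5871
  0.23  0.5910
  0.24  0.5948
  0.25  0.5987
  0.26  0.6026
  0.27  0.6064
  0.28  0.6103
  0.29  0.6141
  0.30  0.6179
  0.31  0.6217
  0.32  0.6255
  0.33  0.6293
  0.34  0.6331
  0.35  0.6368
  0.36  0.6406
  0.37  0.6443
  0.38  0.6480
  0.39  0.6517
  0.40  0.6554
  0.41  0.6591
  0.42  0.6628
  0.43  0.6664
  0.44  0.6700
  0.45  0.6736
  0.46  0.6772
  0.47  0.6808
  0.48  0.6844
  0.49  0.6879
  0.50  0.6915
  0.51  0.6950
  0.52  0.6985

σ√T = 0.35·√2 = 0.4950
ln(S/K) + (r + σ²/2)T = ln(280/265) + (0.032 + 0.35²/2)·2 = 0.0551 + 0.1865 = 0.2416
d₁ = 0.2416 / 0.4950 = 0.4880 ⇒ 0.49
d₂ = d₁ − σ√T = 0.4880 − 0.4950 = -0.0070 ⇒ -0.01
e^(−rT) = e^(−0.032·2) = 0.9380
N(d₁) = N(0.49) = 0.6879;  N(d₂) = N(-0.01) = 0.4960
C = 280·0.6879 − 265·0.9380·0.4960 = 192.6120 − 123.2907 = 69.3213

$69.32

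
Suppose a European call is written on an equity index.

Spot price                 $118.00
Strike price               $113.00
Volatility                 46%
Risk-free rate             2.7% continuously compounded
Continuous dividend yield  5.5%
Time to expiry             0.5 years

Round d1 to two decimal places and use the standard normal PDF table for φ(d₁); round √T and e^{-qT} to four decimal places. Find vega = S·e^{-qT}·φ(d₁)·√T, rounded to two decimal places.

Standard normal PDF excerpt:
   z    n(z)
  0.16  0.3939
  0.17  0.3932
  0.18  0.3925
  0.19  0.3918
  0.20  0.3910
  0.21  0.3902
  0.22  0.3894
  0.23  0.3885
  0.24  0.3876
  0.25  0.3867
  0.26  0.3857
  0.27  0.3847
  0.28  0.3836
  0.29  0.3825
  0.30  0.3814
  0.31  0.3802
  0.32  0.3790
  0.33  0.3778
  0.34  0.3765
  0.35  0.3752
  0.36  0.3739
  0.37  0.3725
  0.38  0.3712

31.39

σ√T = 0.46·√0.5 = 0.3253
d₁ = [ln(118/113) + (0.027 − 0.055 + ½·0.46²)·0.5] / (σ√T) = (0.0433 + 0.0389) / 0.3253 = 0.2527 ⇒ 0.25
√T = √0.5 = 0.7071
φ(d₁) = φ(0.25) = 0.3867
e^(−qT) = e^(−0.055·0.5) = 0.9729
vega = S·e^(−qT)·φ(d₁)·√T = 118·0.9729·0.3867·0.7071 = 31.3910
(The put has the same vega.)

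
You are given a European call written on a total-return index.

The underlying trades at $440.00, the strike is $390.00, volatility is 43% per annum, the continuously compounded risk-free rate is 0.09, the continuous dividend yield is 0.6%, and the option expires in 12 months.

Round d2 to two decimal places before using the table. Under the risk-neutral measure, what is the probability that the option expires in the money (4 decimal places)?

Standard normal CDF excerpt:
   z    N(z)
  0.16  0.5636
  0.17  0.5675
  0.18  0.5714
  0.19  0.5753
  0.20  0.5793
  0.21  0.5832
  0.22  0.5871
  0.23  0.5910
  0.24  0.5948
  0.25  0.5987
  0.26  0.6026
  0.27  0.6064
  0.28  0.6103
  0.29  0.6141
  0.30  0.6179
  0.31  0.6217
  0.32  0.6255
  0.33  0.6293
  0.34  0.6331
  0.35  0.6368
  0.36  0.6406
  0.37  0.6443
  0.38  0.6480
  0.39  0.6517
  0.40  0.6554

σ√T = 0.43·√1 = 0.4300
d₁ = [ln(440/390) + (0.09 − 0.006 + 0.43²/2)·1] / 0.4300 = [0.1206 + 0.1764] / 0.4300 = 0.6909 ≈ 0.69
d₂ = d₁ − σ√T = 0.6909 − 0.4300 = 0.2609 ≈ 0.26
Pr(exercise) under Q = N(d₂) = 0.6026

0.6026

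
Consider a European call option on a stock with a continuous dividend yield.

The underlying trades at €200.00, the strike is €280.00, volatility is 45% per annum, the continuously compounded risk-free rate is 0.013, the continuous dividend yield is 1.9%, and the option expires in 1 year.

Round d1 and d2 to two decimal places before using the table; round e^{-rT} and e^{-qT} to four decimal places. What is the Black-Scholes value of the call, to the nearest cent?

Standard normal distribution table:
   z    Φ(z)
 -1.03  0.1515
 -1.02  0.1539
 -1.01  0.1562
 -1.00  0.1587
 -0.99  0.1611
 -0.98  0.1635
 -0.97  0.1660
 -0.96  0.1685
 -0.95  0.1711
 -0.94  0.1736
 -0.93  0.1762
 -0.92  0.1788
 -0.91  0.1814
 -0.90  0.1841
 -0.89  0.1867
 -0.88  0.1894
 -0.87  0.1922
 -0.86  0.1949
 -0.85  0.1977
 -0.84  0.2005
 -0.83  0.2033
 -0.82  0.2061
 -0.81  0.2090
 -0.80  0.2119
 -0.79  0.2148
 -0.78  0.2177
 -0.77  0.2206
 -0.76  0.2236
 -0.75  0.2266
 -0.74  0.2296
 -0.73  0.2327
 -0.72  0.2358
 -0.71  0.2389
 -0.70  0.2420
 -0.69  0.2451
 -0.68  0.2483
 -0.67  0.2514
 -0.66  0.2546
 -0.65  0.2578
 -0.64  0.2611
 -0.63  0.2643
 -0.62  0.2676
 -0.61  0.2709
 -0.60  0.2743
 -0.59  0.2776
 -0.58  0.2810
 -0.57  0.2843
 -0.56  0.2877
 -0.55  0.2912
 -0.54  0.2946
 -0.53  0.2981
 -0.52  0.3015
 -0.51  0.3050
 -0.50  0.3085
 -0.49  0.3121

€13.29

T = 1;  σ√T = 0.4500
d₁ = [ln(200/280) + (0.013 − 0.019 + 0.45²/2)·1] / 0.4500 = [-0.3365 + 0.0953] / 0.4500 = -0.5360 ⇒ -0.54
d₂ = d₁ − σ√T = -0.5360 − 0.4500 = -0.9860 ⇒ -0.99
e^(−qT) = e^(−0.019·1) = 0.9812;  e^(−rT) = e^(−0.013·1) = 0.9871
N(d₁) = N(-0.54) = 0.2946;  N(d₂) = N(-0.99) = 0.1611
C = 200·0.9812·0.2946 − 280·0.9871·0.1611 = 57.8123 − 44.5261 = 13.2862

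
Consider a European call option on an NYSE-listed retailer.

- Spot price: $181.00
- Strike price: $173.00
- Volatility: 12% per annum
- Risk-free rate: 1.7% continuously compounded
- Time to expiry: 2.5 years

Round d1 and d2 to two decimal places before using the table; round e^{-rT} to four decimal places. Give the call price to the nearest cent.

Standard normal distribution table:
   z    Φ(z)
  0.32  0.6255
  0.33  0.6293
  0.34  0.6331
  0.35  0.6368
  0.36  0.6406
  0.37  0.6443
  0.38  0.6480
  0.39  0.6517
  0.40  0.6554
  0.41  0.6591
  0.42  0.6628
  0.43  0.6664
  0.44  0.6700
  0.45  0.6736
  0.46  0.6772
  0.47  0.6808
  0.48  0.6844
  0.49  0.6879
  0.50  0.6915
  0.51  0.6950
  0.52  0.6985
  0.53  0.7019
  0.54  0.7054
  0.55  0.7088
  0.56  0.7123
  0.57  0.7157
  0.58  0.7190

$22.10

T = 2.5;  σ√T = 0.1897
ln(S/K) + (r + σ²/2)T = ln(181/173) + (0.017 + 0.12²/2)·2.5 = 0.0452 + 0.0605 = 0.1057
d₁ = 0.1057 / 0.1897 = 0.5571 which rounds to 0.56
d₂ = d₁ − σ√T = 0.5571 − 0.1897 = 0.3674 which rounds to 0.37
e^(−rT) = e^(−0.017·2.5) = 0.9584
N(d₁) = N(0.56) = 0.7123;  N(d₂) = N(0.37) = 0.6443
C = 181·0.7123 − 173·0.9584·0.6443 = 128.9263 − 106.8270 = 22.0993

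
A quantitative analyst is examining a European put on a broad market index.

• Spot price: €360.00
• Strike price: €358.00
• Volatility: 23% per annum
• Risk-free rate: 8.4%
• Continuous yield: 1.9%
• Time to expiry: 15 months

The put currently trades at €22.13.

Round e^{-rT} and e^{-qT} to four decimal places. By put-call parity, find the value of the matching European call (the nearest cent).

€51.36

exp(−qT) = exp(−0.019·1.25) = 0.9765;  exp(−rT) = exp(−0.084·1.25) = 0.9003
Put-call parity: C − P = S·e^(−qT) − K·e^(−rT) = 360·0.9765 − 358·0.9003 = 351.5400 − 322.3074 = 29.2326
C = P + (C − P) = 22.13 + (29.2326) = 51.3626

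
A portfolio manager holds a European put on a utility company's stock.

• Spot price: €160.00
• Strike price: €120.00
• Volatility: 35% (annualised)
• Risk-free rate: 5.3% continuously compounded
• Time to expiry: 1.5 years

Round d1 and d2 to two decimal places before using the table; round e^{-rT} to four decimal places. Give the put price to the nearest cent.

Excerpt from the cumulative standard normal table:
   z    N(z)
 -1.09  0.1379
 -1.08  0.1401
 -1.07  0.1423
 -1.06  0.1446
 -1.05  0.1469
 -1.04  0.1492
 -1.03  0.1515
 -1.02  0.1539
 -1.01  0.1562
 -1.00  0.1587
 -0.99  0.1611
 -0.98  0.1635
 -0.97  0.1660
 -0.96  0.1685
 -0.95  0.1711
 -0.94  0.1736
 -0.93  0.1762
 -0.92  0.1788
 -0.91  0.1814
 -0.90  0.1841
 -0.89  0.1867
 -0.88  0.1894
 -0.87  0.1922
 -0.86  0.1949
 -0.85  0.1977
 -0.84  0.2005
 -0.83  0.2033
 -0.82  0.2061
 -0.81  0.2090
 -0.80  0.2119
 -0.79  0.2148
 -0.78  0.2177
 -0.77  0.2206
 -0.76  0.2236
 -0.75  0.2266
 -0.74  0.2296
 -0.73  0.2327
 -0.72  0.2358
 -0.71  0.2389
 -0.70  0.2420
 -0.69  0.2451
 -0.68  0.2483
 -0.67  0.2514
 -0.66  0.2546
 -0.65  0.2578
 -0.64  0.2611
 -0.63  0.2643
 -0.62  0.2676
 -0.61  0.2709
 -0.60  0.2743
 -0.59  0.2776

€6.17

σ√T = 0.35·√1.5 = 0.4287
d₁ = [ln(160/120) + (0.053 + 0.35²/2)·1.5] / 0.4287 = [0.2877 + 0.1714] / 0.4287 = 1.0709 ⇒ 1.07
d₂ = d₁ − σ√T = 1.0709 − 0.4287 = 0.6422 ⇒ 0.64
e^(−rT) = e^(−0.053·1.5) = 0.9236
N(−d₂) = N(-0.64) = 0.2611;  N(−d₁) = N(-1.07) = 0.1423
P = 120·0.9236·0.2611 − 160·0.1423 = 28.9382 − 22.7680 = 6.1702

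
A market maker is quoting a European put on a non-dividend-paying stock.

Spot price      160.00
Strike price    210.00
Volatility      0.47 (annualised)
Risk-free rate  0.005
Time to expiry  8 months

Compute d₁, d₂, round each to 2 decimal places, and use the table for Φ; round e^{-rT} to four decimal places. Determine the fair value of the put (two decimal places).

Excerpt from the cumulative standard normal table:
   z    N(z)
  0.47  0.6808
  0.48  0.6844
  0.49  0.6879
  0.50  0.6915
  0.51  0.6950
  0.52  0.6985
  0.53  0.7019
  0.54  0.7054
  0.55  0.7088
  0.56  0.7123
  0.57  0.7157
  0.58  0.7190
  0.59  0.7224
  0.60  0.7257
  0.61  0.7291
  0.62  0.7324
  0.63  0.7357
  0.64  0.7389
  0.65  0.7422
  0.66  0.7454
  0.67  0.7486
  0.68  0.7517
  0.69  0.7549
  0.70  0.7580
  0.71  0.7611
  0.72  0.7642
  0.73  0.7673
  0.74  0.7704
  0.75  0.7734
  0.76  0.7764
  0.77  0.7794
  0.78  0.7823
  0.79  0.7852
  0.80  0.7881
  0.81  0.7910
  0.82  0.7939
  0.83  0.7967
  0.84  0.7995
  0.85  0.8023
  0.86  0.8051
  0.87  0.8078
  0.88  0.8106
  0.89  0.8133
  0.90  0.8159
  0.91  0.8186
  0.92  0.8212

59.03

σ√T = 0.47 × 0.8165 = 0.3838
d₁ = [ln(160/210) + (0.005 + ½·0.47²)·0.6667] / (σ√T) = (-0.2719 + 0.0770) / 0.3838 = -0.5081 ⇒ -0.51
d₂ = -0.5081 − 0.3838 = -0.8918 ⇒ -0.89
e^(−rT) = e^(−0.005·0.6667) = 0.9967
P = 210·0.9967·N(0.89) − 160·N(0.51) = 210·0.9967·0.8133 − 160·0.6950 = 170.2294 − 111.2000 = 59.0294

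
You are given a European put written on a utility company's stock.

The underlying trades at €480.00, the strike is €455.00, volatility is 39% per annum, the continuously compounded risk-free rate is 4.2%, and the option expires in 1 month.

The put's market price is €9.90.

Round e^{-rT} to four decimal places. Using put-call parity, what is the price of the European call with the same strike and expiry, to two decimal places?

€36.49

exp(−rT) = exp(−0.042·0.08333) = 0.9965
Put-call parity: C − P = S − K·e^(−rT) = 480 − 455·0.9965 = 480 − 453.4075 = 26.5925
C = P + (C − P) = 9.90 + (26.5925) = 36.4925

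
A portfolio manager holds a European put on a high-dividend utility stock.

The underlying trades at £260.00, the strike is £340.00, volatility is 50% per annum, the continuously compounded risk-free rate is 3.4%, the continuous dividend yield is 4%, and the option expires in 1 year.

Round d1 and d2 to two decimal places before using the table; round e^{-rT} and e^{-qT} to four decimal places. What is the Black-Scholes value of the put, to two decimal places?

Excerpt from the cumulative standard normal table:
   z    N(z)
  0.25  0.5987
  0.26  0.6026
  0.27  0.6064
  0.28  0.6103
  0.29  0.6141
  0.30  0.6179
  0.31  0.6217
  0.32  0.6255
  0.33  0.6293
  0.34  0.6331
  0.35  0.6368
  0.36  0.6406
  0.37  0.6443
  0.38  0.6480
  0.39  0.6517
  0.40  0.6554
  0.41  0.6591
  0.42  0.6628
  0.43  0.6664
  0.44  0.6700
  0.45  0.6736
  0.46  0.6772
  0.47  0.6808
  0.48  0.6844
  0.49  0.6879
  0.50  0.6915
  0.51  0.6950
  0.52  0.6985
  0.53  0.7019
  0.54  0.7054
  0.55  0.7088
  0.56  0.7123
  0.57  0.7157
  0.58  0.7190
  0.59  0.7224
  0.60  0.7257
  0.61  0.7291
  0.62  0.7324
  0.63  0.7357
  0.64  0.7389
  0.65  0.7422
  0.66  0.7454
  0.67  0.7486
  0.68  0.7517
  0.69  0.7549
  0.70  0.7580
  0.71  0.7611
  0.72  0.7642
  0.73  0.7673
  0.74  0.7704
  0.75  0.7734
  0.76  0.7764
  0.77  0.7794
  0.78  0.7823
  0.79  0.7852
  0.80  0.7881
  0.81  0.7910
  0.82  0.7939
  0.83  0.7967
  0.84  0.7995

£104.65

σ√T = 0.5·√1 = 0.5000
ln(S/K) + (r − q + σ²/2)T = ln(260/340) + (0.034 − 0.04 + 0.5²/2)·1 = -0.2683 + 0.1190 = -0.1493
d₁ = -0.1493 / 0.5000 = -0.2985 ⇒ -0.30
d₂ = d₁ − σ√T = -0.2985 − 0.5000 = -0.7985 ⇒ -0.80
exp(−qT) = exp(−0.04·1) = 0.9608;  exp(−rT) = exp(−0.034·1) = 0.9666
P = 340·0.9666·N(0.80) − 260·0.9608·N(0.30) = 340·0.9666·0.7881 − 260·0.9608·0.6179 = 259.0043 − 154.3564 = 104.6480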